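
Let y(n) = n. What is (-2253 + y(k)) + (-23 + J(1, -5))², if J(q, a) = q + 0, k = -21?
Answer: -1790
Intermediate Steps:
J(q, a) = q
(-2253 + y(k)) + (-23 + J(1, -5))² = (-2253 - 21) + (-23 + 1)² = -2274 + (-22)² = -2274 + 484 = -1790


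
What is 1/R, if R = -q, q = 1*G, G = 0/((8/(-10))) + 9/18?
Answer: -2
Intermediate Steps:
G = ½ (G = 0/((8*(-⅒))) + 9*(1/18) = 0/(-⅘) + ½ = 0*(-5/4) + ½ = 0 + ½ = ½ ≈ 0.50000)
q = ½ (q = 1*(½) = ½ ≈ 0.50000)
R = -½ (R = -1*½ = -½ ≈ -0.50000)
1/R = 1/(-½) = -2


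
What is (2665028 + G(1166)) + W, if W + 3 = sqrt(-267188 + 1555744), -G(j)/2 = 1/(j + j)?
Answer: 3107419149/1166 + 2*sqrt(322139) ≈ 2.6662e+6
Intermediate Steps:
G(j) = -1/j (G(j) = -2/(j + j) = -2*1/(2*j) = -1/j)
W = -3 + 2*sqrt(322139) (W = -3 + sqrt(-267188 + 1555744) = -3 + sqrt(1288556) = -3 + 2*sqrt(322139) ≈ 1132.1)
(2665028 + G(1166)) + W = (2665028 - 1/1166) + (-3 + 2*sqrt(322139)) = 3107422647/1166 + (-3 + 2*sqrt(322139)) = 3107419149/1166 + 2*sqrt(322139)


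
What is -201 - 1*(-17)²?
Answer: -490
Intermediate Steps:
-201 - 1*(-17)² = -201 - 1*289 = -201 - 289 = -490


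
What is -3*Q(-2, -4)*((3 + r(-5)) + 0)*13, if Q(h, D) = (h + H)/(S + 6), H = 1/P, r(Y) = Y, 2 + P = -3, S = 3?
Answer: -286/15 ≈ -19.067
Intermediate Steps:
P = -5 (P = -2 - 3 = -5)
H = -⅕ (H = 1/(-5) = -⅕ ≈ -0.20000)
Q(h, D) = -1/45 + h/9 (Q(h, D) = (h - ⅕)/(3 + 6) = (-⅕ + h)/9 = (-⅕ + h)*(⅑) = -1/45 + h/9)
-3*Q(-2, -4)*((3 + r(-5)) + 0)*13 = -3*(-1/45 + (⅑)*(-2))*((3 - 5) + 0)*13 = -3*(-1/45 - 2/9)*(-2 + 0)*13 = -(-11)*(-2)/15*13 = -3*22/45*13 = -22/15*13 = -286/15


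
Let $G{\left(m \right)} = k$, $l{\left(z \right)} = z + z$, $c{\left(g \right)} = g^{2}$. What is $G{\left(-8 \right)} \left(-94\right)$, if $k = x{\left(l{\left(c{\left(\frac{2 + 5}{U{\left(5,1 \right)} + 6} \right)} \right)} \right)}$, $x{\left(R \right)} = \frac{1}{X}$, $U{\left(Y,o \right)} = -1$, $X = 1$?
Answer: $-94$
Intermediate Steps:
$l{\left(z \right)} = 2 z$
$x{\left(R \right)} = 1$ ($x{\left(R \right)} = 1^{-1} = 1$)
$k = 1$
$G{\left(m \right)} = 1$
$G{\left(-8 \right)} \left(-94\right) = 1 \left(-94\right) = -94$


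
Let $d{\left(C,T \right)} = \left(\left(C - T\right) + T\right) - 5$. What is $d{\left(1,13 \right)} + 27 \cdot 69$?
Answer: $1859$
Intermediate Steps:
$d{\left(C,T \right)} = -5 + C$ ($d{\left(C,T \right)} = C - 5 = -5 + C$)
$d{\left(1,13 \right)} + 27 \cdot 69 = \left(-5 + 1\right) + 27 \cdot 69 = -4 + 1863 = 1859$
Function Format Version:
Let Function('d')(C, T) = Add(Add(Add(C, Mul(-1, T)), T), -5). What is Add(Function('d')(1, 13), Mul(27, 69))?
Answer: 1859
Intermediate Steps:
Function('d')(C, T) = Add(-5, C) (Function('d')(C, T) = Add(C, -5) = Add(-5, C))
Add(Function('d')(1, 13), Mul(27, 69)) = Add(Add(-5, 1), Mul(27, 69)) = Add(-4, 1863) = 1859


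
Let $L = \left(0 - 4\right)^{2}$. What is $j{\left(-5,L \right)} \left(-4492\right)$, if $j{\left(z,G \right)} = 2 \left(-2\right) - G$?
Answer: $89840$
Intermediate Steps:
$L = 16$ ($L = \left(-4\right)^{2} = 16$)
$j{\left(z,G \right)} = -4 - G$
$j{\left(-5,L \right)} \left(-4492\right) = \left(-4 - 16\right) \left(-4492\right) = \left(-20\right) \left(-4492\right) = 89840$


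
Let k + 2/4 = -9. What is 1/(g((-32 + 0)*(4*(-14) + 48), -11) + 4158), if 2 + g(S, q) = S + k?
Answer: 2/8805 ≈ 0.00022714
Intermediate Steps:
k = -19/2 (k = -1/2 - 9 = -19/2 ≈ -9.5000)
g(S, q) = -23/2 + S (g(S, q) = -2 + (S - 19/2) = -2 + (-19/2 + S) = -23/2 + S)
1/(g((-32 + 0)*(4*(-14) + 48), -11) + 4158) = 1/((-23/2 + (-32 + 0)*(4*(-14) + 48)) + 4158) = 1/((-23/2 - 32*(-56 + 48)) + 4158) = 1/((-23/2 - 32*(-8)) + 4158) = 1/((-23/2 + 256) + 4158) = 1/(489/2 + 4158) = 1/(8805/2) = 2/8805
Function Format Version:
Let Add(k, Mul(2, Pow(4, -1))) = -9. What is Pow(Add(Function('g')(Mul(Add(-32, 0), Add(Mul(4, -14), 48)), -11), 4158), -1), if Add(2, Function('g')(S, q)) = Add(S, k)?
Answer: Rational(2, 8805) ≈ 0.00022714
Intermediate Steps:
k = Rational(-19, 2) (k = Add(Rational(-1, 2), -9) = Rational(-19, 2) ≈ -9.5000)
Function('g')(S, q) = Add(Rational(-23, 2), S) (Function('g')(S, q) = Add(-2, Add(S, Rational(-19, 2))) = Add(-2, Add(Rational(-19, 2), S)) = Add(Rational(-23, 2), S))
Pow(Add(Function('g')(Mul(Add(-32, 0), Add(Mul(4, -14), 48)), -11), 4158), -1) = Pow(Add(Add(Rational(-23, 2), Mul(Add(-32, 0), Add(Mul(4, -14), 48))), 4158), -1) = Pow(Add(Add(Rational(-23, 2), Mul(-32, Add(-56, 48))), 4158), -1) = Pow(Add(Add(Rational(-23, 2), Mul(-32, -8)), 4158), -1) = Pow(Add(Add(Rational(-23, 2), 256), 4158), -1) = Pow(Add(Rational(489, 2), 4158), -1) = Pow(Rational(8805, 2), -1) = Rational(2, 8805)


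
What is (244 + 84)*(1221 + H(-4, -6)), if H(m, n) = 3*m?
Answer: 396552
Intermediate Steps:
(244 + 84)*(1221 + H(-4, -6)) = (244 + 84)*(1221 + 3*(-4)) = 328*(1221 - 12) = 328*1209 = 396552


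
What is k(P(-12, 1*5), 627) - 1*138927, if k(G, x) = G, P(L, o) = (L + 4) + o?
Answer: -138930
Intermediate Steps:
P(L, o) = 4 + L + o (P(L, o) = (4 + L) + o = 4 + L + o)
k(P(-12, 1*5), 627) - 1*138927 = (4 - 12 + 1*5) - 1*138927 = (4 - 12 + 5) - 138927 = -3 - 138927 = -138930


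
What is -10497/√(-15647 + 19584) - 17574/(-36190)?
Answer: 8787/18095 - 10497*√3937/3937 ≈ -166.81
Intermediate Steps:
-10497/√(-15647 + 19584) - 17574/(-36190) = -10497*√3937/3937 - 17574*(-1/36190) = -10497*√3937/3937 + 8787/18095 = 8787/18095 - 10497*√3937/3937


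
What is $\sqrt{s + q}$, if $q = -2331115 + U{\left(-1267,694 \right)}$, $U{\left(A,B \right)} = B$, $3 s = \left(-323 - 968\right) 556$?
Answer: $\frac{i \sqrt{23127177}}{3} \approx 1603.0 i$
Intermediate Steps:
$s = - \frac{717796}{3}$ ($s = \frac{\left(-323 - 968\right) 556}{3} = \frac{\left(-1291\right) 556}{3} = \frac{1}{3} \left(-717796\right) = - \frac{717796}{3} \approx -2.3927 \cdot 10^{5}$)
$q = -2330421$ ($q = -2331115 + 694 = -2330421$)
$\sqrt{s + q} = \sqrt{- \frac{717796}{3} - 2330421} = \sqrt{- \frac{7709059}{3}} = \frac{i \sqrt{23127177}}{3}$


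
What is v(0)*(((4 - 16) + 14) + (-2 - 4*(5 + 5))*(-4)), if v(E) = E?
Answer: 0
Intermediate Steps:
v(0)*(((4 - 16) + 14) + (-2 - 4*(5 + 5))*(-4)) = 0*(((4 - 16) + 14) + (-2 - 4*(5 + 5))*(-4)) = 0*((-12 + 14) + (-2 - 4*10)*(-4)) = 0*(2 + (-2 - 40)*(-4)) = 0*(2 - 42*(-4)) = 0*(2 + 168) = 0*170 = 0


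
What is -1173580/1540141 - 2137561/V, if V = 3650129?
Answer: -7575863727921/5621713328189 ≈ -1.3476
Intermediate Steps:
-1173580/1540141 - 2137561/V = -1173580/1540141 - 2137561/3650129 = -7575863727921/5621713328189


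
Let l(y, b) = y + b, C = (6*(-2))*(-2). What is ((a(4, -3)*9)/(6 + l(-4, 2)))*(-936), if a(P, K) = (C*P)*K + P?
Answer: 598104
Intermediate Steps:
C = 24 (C = -12*(-2) = 24)
l(y, b) = b + y
a(P, K) = P + 24*K*P (a(P, K) = (24*P)*K + P = 24*K*P + P = P + 24*K*P)
((a(4, -3)*9)/(6 + l(-4, 2)))*(-936) = (((4*(1 + 24*(-3)))*9)/(6 + (2 - 4)))*(-936) = (((4*(1 - 72))*9)/(6 - 2))*(-936) = (((4*(-71))*9)/4)*(-936) = (-284*9*(¼))*(-936) = -2556*¼*(-936) = -639*(-936) = 598104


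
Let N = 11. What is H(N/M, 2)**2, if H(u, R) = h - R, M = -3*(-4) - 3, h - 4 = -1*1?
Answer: 1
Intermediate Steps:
h = 3 (h = 4 - 1*1 = 4 - 1 = 3)
M = 9 (M = 12 - 3 = 9)
H(u, R) = 3 - R
H(N/M, 2)**2 = (3 - 1*2)**2 = (3 - 2)**2 = 1**2 = 1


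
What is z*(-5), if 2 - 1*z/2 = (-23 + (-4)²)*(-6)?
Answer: 400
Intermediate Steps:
z = -80 (z = 4 - 2*(-23 + (-4)²)*(-6) = 4 - 2*(-23 + 16)*(-6) = 4 - (-14)*(-6) = 4 - 2*42 = 4 - 84 = -80)
z*(-5) = -80*(-5) = 400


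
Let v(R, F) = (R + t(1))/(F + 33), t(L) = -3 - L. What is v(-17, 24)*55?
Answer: -385/19 ≈ -20.263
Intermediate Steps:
v(R, F) = (-4 + R)/(33 + F) (v(R, F) = (R + (-3 - 1*1))/(F + 33) = (R + (-3 - 1))/(33 + F) = (R - 4)/(33 + F) = (-4 + R)/(33 + F))
v(-17, 24)*55 = ((-4 - 17)/(33 + 24))*55 = (-21/57)*55 = ((1/57)*(-21))*55 = -7/19*55 = -385/19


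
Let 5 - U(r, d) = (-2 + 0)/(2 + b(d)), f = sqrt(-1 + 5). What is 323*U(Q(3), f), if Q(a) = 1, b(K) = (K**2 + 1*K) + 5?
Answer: 21641/13 ≈ 1664.7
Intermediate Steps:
f = 2 (f = sqrt(4) = 2)
b(K) = 5 + K + K**2 (b(K) = (K**2 + K) + 5 = (K + K**2) + 5 = 5 + K + K**2)
U(r, d) = 5 + 2/(7 + d + d**2) (U(r, d) = 5 - (-2 + 0)/(2 + (5 + d + d**2)) = 5 - (-2)/(7 + d + d**2) = 5 + 2/(7 + d + d**2))
323*U(Q(3), f) = 323*((37 + 5*2 + 5*2**2)/(7 + 2 + 2**2)) = 323*((37 + 10 + 5*4)/(7 + 2 + 4)) = 323*((37 + 10 + 20)/13) = 323*((1/13)*67) = 323*(67/13) = 21641/13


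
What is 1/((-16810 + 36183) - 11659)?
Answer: 1/7714 ≈ 0.00012963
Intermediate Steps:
1/((-16810 + 36183) - 11659) = 1/(19373 - 11659) = 1/7714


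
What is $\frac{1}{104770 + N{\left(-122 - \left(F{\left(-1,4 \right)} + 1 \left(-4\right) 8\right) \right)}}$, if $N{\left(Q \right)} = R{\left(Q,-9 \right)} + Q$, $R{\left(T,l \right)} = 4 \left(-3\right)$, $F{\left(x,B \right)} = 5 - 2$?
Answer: $\frac{1}{104665} \approx 9.5543 \cdot 10^{-6}$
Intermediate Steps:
$F{\left(x,B \right)} = 3$ ($F{\left(x,B \right)} = 5 - 2 = 3$)
$R{\left(T,l \right)} = -12$
$N{\left(Q \right)} = -12 + Q$
$\frac{1}{104770 + N{\left(-122 - \left(F{\left(-1,4 \right)} + 1 \left(-4\right) 8\right) \right)}} = \frac{1}{104770 - \left(137 + 1 \left(-4\right) 8\right)} = \frac{1}{104770 - 105} = \frac{1}{104665}$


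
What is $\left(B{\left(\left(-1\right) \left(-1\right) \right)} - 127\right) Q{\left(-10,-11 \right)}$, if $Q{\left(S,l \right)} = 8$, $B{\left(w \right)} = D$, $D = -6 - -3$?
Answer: $-1040$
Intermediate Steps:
$D = -3$ ($D = -6 + 3 = -3$)
$B{\left(w \right)} = -3$
$\left(B{\left(\left(-1\right) \left(-1\right) \right)} - 127\right) Q{\left(-10,-11 \right)} = \left(-3 - 127\right) 8 = \left(-130\right) 8 = -1040$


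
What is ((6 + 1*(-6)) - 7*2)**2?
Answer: 196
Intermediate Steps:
((6 + 1*(-6)) - 7*2)**2 = ((6 - 6) - 14)**2 = (0 - 14)**2 = (-14)**2 = 196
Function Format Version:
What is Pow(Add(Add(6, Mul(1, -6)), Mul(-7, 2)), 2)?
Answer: 196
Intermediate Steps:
Pow(Add(Add(6, Mul(1, -6)), Mul(-7, 2)), 2) = Pow(Add(Add(6, -6), -14), 2) = Pow(Add(0, -14), 2) = Pow(-14, 2) = 196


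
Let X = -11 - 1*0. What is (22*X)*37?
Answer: -8954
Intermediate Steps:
X = -11 (X = -11 + 0 = -11)
(22*X)*37 = (22*(-11))*37 = -242*37 = -8954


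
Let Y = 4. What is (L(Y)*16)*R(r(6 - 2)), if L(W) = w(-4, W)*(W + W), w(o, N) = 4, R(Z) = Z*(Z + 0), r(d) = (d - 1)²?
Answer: 41472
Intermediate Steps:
r(d) = (-1 + d)²
R(Z) = Z² (R(Z) = Z*Z = Z²)
L(W) = 8*W (L(W) = 4*(W + W) = 4*(2*W) = 8*W)
(L(Y)*16)*R(r(6 - 2)) = ((8*4)*16)*((-1 + (6 - 2))²)² = (32*16)*((-1 + 4)²)² = 512*(3²)² = 512*9² = 512*81 = 41472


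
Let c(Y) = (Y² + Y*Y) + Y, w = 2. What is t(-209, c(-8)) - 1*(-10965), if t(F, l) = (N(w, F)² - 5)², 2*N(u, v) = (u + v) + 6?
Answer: 1630800601/16 ≈ 1.0192e+8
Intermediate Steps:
c(Y) = Y + 2*Y² (c(Y) = (Y² + Y²) + Y = 2*Y² + Y = Y + 2*Y²)
N(u, v) = 3 + u/2 + v/2 (N(u, v) = ((u + v) + 6)/2 = (6 + u + v)/2 = 3 + u/2 + v/2)
t(F, l) = (-5 + (4 + F/2)²)² (t(F, l) = ((3 + (½)*2 + F/2)² - 5)² = ((3 + 1 + F/2)² - 5)² = ((4 + F/2)² - 5)² = (-5 + (4 + F/2)²)²)
t(-209, c(-8)) - 1*(-10965) = (-20 + (8 - 209)²)²/16 - 1*(-10965) = (-20 + (-201)²)²/16 + 10965 = (-20 + 40401)²/16 + 10965 = (1/16)*40381² + 10965 = (1/16)*1630625161 + 10965 = 1630625161/16 + 10965 = 1630800601/16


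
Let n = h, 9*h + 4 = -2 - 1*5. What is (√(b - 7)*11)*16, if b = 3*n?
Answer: 704*I*√6/3 ≈ 574.81*I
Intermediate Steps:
h = -11/9 (h = -4/9 + (-2 - 1*5)/9 = -4/9 + (-2 - 5)/9 = -4/9 + (⅑)*(-7) = -4/9 - 7/9 = -11/9 ≈ -1.2222)
n = -11/9 ≈ -1.2222
b = -11/3 (b = 3*(-11/9) = -11/3 ≈ -3.6667)
(√(b - 7)*11)*16 = (√(-11/3 - 7)*11)*16 = (√(-32/3)*11)*16 = ((4*I*√6/3)*11)*16 = (44*I*√6/3)*16 = 704*I*√6/3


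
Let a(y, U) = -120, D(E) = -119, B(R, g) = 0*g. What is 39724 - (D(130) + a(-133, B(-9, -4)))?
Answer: 39963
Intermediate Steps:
B(R, g) = 0
39724 - (D(130) + a(-133, B(-9, -4))) = 39724 - (-119 - 120) = 39724 - 1*(-239) = 39724 + 239 = 39963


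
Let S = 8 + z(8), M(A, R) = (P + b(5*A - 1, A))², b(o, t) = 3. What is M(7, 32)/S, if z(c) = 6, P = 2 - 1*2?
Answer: 9/14 ≈ 0.64286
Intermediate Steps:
P = 0 (P = 2 - 2 = 0)
M(A, R) = 9 (M(A, R) = (0 + 3)² = 3² = 9)
S = 14 (S = 8 + 6 = 14)
M(7, 32)/S = 9/14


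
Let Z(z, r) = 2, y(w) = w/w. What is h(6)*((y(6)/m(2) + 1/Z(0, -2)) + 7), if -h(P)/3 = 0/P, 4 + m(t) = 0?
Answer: 0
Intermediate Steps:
y(w) = 1
m(t) = -4 (m(t) = -4 + 0 = -4)
h(P) = 0 (h(P) = -0/P = -3*0 = 0)
h(6)*((y(6)/m(2) + 1/Z(0, -2)) + 7) = 0*((1/(-4) + 1/2) + 7) = 0*((1*(-1/4) + 1*(1/2)) + 7) = 0*((-1/4 + 1/2) + 7) = 0*(1/4 + 7) = 0*(29/4) = 0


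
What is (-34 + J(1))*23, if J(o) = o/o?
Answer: -759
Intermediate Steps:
J(o) = 1
(-34 + J(1))*23 = (-34 + 1)*23 = -33*23 = -759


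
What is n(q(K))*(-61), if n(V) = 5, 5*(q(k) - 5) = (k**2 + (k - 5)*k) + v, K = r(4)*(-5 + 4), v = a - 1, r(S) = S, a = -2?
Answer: -305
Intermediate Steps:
v = -3 (v = -2 - 1 = -3)
K = -4 (K = 4*(-5 + 4) = 4*(-1) = -4)
q(k) = 22/5 + k**2/5 + k*(-5 + k)/5 (q(k) = 5 + ((k**2 + (k - 5)*k) - 3)/5 = 5 + ((k**2 + (-5 + k)*k) - 3)/5 = 5 + ((k**2 + k*(-5 + k)) - 3)/5 = 5 + (-3 + k**2 + k*(-5 + k))/5 = 5 + (-3/5 + k**2/5 + k*(-5 + k)/5) = 22/5 + k**2/5 + k*(-5 + k)/5)
n(q(K))*(-61) = 5*(-61) = -305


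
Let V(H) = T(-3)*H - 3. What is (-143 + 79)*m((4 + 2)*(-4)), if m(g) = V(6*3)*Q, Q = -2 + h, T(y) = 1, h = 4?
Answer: -1920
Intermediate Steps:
V(H) = -3 + H (V(H) = 1*H - 3 = H - 3 = -3 + H)
Q = 2 (Q = -2 + 4 = 2)
m(g) = 30 (m(g) = (-3 + 6*3)*2 = (-3 + 18)*2 = 15*2 = 30)
(-143 + 79)*m((4 + 2)*(-4)) = (-143 + 79)*30 = -64*30 = -1920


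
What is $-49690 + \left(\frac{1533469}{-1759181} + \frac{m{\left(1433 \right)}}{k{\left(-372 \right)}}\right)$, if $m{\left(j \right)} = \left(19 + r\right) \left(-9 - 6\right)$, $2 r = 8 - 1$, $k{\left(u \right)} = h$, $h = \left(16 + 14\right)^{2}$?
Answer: $- \frac{699327176415}{14073448} \approx -49691.0$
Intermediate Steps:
$h = 900$ ($h = 30^{2} = 900$)
$k{\left(u \right)} = 900$
$r = \frac{7}{2}$ ($r = \frac{8 - 1}{2} = \frac{1}{2} \cdot 7 = \frac{7}{2} \approx 3.5$)
$m{\left(j \right)} = - \frac{675}{2}$ ($m{\left(j \right)} = \left(19 + \frac{7}{2}\right) \left(-9 - 6\right) = \frac{45}{2} \left(-15\right) = - \frac{675}{2}$)
$-49690 + \left(\frac{1533469}{-1759181} + \frac{m{\left(1433 \right)}}{k{\left(-372 \right)}}\right) = -49690 + \left(\frac{1533469}{-1759181} - \frac{675}{2 \cdot 900}\right) = -49690 + \left(1533469 \left(- \frac{1}{1759181}\right) - \frac{3}{8}\right) = -49690 - \frac{17545295}{14073448} = - \frac{699327176415}{14073448}$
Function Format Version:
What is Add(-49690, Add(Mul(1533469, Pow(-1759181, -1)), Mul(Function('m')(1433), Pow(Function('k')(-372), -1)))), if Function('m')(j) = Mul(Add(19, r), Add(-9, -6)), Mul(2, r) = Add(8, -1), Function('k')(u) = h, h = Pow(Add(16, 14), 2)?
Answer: Rational(-699327176415, 14073448) ≈ -49691.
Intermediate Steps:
h = 900 (h = Pow(30, 2) = 900)
Function('k')(u) = 900
r = Rational(7, 2) (r = Mul(Rational(1, 2), Add(8, -1)) = Mul(Rational(1, 2), 7) = Rational(7, 2) ≈ 3.5000)
Function('m')(j) = Rational(-675, 2) (Function('m')(j) = Mul(Add(19, Rational(7, 2)), Add(-9, -6)) = Mul(Rational(45, 2), -15) = Rational(-675, 2))
Add(-49690, Add(Mul(1533469, Pow(-1759181, -1)), Mul(Function('m')(1433), Pow(Function('k')(-372), -1)))) = Add(-49690, Add(Mul(1533469, Pow(-1759181, -1)), Mul(Rational(-675, 2), Pow(900, -1)))) = Add(-49690, Add(Mul(1533469, Rational(-1, 1759181)), Mul(Rational(-675, 2), Rational(1, 900)))) = Add(-49690, Add(Rational(-1533469, 1759181), Rational(-3, 8))) = Add(-49690, Rational(-17545295, 14073448)) = Rational(-699327176415, 14073448)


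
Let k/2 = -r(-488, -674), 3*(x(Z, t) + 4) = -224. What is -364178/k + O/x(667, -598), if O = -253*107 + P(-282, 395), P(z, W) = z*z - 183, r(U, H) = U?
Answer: -29874071/28792 ≈ -1037.6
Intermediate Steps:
x(Z, t) = -236/3 (x(Z, t) = -4 + (⅓)*(-224) = -4 - 224/3 = -236/3)
P(z, W) = -183 + z² (P(z, W) = z² - 183 = -183 + z²)
O = 52270 (O = -253*107 + (-183 + (-282)²) = -27071 + (-183 + 79524) = -27071 + 79341 = 52270)
k = 976 (k = 2*(-1*(-488)) = 2*488 = 976)
-364178/k + O/x(667, -598) = -364178/976 + 52270/(-236/3) = -364178*1/976 + 52270*(-3/236) = -182089/488 - 78405/118 = -29874071/28792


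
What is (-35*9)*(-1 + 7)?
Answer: -1890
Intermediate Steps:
(-35*9)*(-1 + 7) = -315*6 = -1890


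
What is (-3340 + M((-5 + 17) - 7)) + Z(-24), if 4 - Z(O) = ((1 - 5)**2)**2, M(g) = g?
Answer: -3587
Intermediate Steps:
Z(O) = -252 (Z(O) = 4 - ((1 - 5)**2)**2 = 4 - ((-4)**2)**2 = 4 - 1*16**2 = 4 - 1*256 = 4 - 256 = -252)
(-3340 + M((-5 + 17) - 7)) + Z(-24) = (-3340 + ((-5 + 17) - 7)) - 252 = (-3340 + (12 - 7)) - 252 = (-3340 + 5) - 252 = -3335 - 252 = -3587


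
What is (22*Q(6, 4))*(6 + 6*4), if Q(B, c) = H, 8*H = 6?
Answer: 495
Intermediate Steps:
H = ¾ (H = (⅛)*6 = ¾ ≈ 0.75000)
Q(B, c) = ¾
(22*Q(6, 4))*(6 + 6*4) = (22*(¾))*(6 + 6*4) = 33*(6 + 24)/2 = (33/2)*30 = 495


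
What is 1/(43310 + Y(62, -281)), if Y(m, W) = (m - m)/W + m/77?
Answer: 77/3334932 ≈ 2.3089e-5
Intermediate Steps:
Y(m, W) = m/77 (Y(m, W) = 0/W + m*(1/77) = 0 + m/77 = m/77)
1/(43310 + Y(62, -281)) = 1/(43310 + (1/77)*62) = 1/(43310 + 62/77) = 1/(3334932/77) = 77/3334932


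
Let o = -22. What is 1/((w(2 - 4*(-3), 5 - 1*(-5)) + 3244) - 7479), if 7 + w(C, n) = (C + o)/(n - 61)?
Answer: -51/216334 ≈ -0.00023575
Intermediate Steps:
w(C, n) = -7 + (-22 + C)/(-61 + n) (w(C, n) = -7 + (C - 22)/(n - 61) = -7 + (-22 + C)/(-61 + n))
1/((w(2 - 4*(-3), 5 - 1*(-5)) + 3244) - 7479) = 1/(((405 + (2 - 4*(-3)) - 7*(5 - 1*(-5)))/(-61 + (5 - 1*(-5))) + 3244) - 7479) = 1/(((405 + (2 + 12) - 7*(5 + 5))/(-61 + (5 + 5)) + 3244) - 7479) = 1/(((405 + 14 - 7*10)/(-61 + 10) + 3244) - 7479) = 1/(((405 + 14 - 70)/(-51) + 3244) - 7479) = 1/((-1/51*349 + 3244) - 7479) = 1/((-349/51 + 3244) - 7479) = 1/(165095/51 - 7479) = 1/(-216334/51) = -51/216334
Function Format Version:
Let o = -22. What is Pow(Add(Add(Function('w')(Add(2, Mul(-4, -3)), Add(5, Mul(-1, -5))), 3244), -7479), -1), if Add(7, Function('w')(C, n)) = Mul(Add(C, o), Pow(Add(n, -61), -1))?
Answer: Rational(-51, 216334) ≈ -0.00023575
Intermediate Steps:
Function('w')(C, n) = Add(-7, Mul(Pow(Add(-61, n), -1), Add(-22, C))) (Function('w')(C, n) = Add(-7, Mul(Add(C, -22), Pow(Add(n, -61), -1))) = Add(-7, Mul(Add(-22, C), Pow(Add(-61, n), -1))) = Add(-7, Mul(Pow(Add(-61, n), -1), Add(-22, C))))
Pow(Add(Add(Function('w')(Add(2, Mul(-4, -3)), Add(5, Mul(-1, -5))), 3244), -7479), -1) = Pow(Add(Add(Mul(Pow(Add(-61, Add(5, Mul(-1, -5))), -1), Add(405, Add(2, Mul(-4, -3)), Mul(-7, Add(5, Mul(-1, -5))))), 3244), -7479), -1) = Pow(Add(Add(Mul(Pow(Add(-61, Add(5, 5)), -1), Add(405, Add(2, 12), Mul(-7, Add(5, 5)))), 3244), -7479), -1) = Pow(Add(Add(Mul(Pow(Add(-61, 10), -1), Add(405, 14, Mul(-7, 10))), 3244), -7479), -1) = Pow(Add(Add(Mul(Pow(-51, -1), Add(405, 14, -70)), 3244), -7479), -1) = Pow(Add(Add(Mul(Rational(-1, 51), 349), 3244), -7479), -1) = Pow(Add(Add(Rational(-349, 51), 3244), -7479), -1) = Pow(Add(Rational(165095, 51), -7479), -1) = Pow(Rational(-216334, 51), -1) = Rational(-51, 216334)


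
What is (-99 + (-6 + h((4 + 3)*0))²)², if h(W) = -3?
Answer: 324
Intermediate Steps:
(-99 + (-6 + h((4 + 3)*0))²)² = (-99 + (-6 - 3)²)² = (-99 + (-9)²)² = (-99 + 81)² = (-18)² = 324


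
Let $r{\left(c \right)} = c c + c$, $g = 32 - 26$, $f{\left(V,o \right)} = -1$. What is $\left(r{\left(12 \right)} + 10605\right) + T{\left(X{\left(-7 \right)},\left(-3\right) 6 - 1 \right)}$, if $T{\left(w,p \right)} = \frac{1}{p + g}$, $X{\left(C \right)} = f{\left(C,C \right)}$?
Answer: $\frac{139892}{13} \approx 10761.0$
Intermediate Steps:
$X{\left(C \right)} = -1$
$g = 6$ ($g = 32 - 26 = 6$)
$r{\left(c \right)} = c + c^{2}$ ($r{\left(c \right)} = c^{2} + c = c + c^{2}$)
$T{\left(w,p \right)} = \frac{1}{6 + p}$ ($T{\left(w,p \right)} = \frac{1}{p + 6} = \frac{1}{6 + p}$)
$\left(r{\left(12 \right)} + 10605\right) + T{\left(X{\left(-7 \right)},\left(-3\right) 6 - 1 \right)} = \left(12 \left(1 + 12\right) + 10605\right) + \frac{1}{6 - 19} = \left(12 \cdot 13 + 10605\right) + \frac{1}{6 - 19} = \left(156 + 10605\right) + \frac{1}{6 - 19} = 10761 + \frac{1}{-13} = 10761 - \frac{1}{13} = \frac{139892}{13}$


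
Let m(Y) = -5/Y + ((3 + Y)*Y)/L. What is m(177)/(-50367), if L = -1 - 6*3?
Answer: 5639315/169384221 ≈ 0.033293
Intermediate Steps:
L = -19 (L = -1 - 18 = -19)
m(Y) = -5/Y - Y*(3 + Y)/19 (m(Y) = -5/Y + ((3 + Y)*Y)/(-19) = -5/Y + (Y*(3 + Y))*(-1/19) = -5/Y - Y*(3 + Y)/19)
m(177)/(-50367) = ((1/19)*(-95 + 177²*(-3 - 1*177))/177)/(-50367) = ((1/19)*(1/177)*(-95 + 31329*(-3 - 177)))*(-1/50367) = ((1/19)*(1/177)*(-95 + 31329*(-180)))*(-1/50367) = ((1/19)*(1/177)*(-95 - 5639220))*(-1/50367) = ((1/19)*(1/177)*(-5639315))*(-1/50367) = -5639315/3363*(-1/50367) = 5639315/169384221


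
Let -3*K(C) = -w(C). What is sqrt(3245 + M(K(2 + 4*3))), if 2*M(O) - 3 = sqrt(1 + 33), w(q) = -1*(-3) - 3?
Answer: sqrt(12986 + 2*sqrt(34))/2 ≈ 57.004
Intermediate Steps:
w(q) = 0 (w(q) = 3 - 3 = 0)
K(C) = 0 (K(C) = -(-1)*0/3 = -1/3*0 = 0)
M(O) = 3/2 + sqrt(34)/2 (M(O) = 3/2 + sqrt(1 + 33)/2 = 3/2 + sqrt(34)/2)
sqrt(3245 + M(K(2 + 4*3))) = sqrt(3245 + (3/2 + sqrt(34)/2)) = sqrt(6493/2 + sqrt(34)/2)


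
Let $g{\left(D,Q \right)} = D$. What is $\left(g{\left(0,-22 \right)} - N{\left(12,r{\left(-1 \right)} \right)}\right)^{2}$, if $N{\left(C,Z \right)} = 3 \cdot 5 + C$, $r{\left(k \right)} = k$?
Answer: $729$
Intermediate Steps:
$N{\left(C,Z \right)} = 15 + C$
$\left(g{\left(0,-22 \right)} - N{\left(12,r{\left(-1 \right)} \right)}\right)^{2} = \left(0 - \left(15 + 12\right)\right)^{2} = \left(0 - 27\right)^{2} = \left(-27\right)^{2} = 729$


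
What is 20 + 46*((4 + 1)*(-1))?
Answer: -210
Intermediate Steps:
20 + 46*((4 + 1)*(-1)) = 20 + 46*(5*(-1)) = 20 + 46*(-5) = 20 - 230 = -210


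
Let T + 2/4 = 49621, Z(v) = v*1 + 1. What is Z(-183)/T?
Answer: -364/99241 ≈ -0.0036678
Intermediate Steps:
Z(v) = 1 + v (Z(v) = v + 1 = 1 + v)
T = 99241/2 (T = -½ + 49621 = 99241/2 ≈ 49621.)
Z(-183)/T = (1 - 183)/(99241/2) = -182*2/99241 = -364/99241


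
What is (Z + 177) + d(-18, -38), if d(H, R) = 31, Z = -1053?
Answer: -845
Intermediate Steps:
(Z + 177) + d(-18, -38) = (-1053 + 177) + 31 = -876 + 31 = -845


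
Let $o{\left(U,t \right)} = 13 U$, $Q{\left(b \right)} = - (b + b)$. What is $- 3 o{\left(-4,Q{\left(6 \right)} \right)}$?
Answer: $156$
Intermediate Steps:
$Q{\left(b \right)} = - 2 b$
$- 3 o{\left(-4,Q{\left(6 \right)} \right)} = - 3 \cdot 13 \left(-4\right) = \left(-3\right) \left(-52\right) = 156$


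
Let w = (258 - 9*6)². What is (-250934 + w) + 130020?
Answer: -79298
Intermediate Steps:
w = 41616 (w = (258 - 54)² = 204² = 41616)
(-250934 + w) + 130020 = (-250934 + 41616) + 130020 = -209318 + 130020 = -79298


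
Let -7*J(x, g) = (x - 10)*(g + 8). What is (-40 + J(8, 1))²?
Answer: 68644/49 ≈ 1400.9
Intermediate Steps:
J(x, g) = -(-10 + x)*(8 + g)/7 (J(x, g) = -(x - 10)*(g + 8)/7 = -(-10 + x)*(8 + g)/7)
(-40 + J(8, 1))² = (-40 + (80/7 - 8/7*8 + (10/7)*1 - ⅐*1*8))² = (-40 + (80/7 - 64/7 + 10/7 - 8/7))² = (-40 + 18/7)² = (-262/7)² = 68644/49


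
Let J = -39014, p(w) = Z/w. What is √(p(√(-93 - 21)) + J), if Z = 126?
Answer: √(-14084054 - 399*I*√114)/19 ≈ 0.029873 - 197.52*I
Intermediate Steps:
p(w) = 126/w
√(p(√(-93 - 21)) + J) = √(126/(√(-93 - 21)) - 39014) = √(126/(√(-114)) - 39014) = √(126/((I*√114)) - 39014) = √(126*(-I*√114/114) - 39014) = √(-21*I*√114/19 - 39014) = √(-39014 - 21*I*√114/19)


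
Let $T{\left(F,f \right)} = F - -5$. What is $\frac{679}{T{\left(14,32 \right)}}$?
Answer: $\frac{679}{19} \approx 35.737$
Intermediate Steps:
$T{\left(F,f \right)} = 5 + F$ ($T{\left(F,f \right)} = F + 5 = 5 + F$)
$\frac{679}{T{\left(14,32 \right)}} = \frac{679}{5 + 14} = \frac{679}{19}$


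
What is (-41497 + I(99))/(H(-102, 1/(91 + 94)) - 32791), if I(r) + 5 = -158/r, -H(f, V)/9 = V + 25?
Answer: 760138360/604688931 ≈ 1.2571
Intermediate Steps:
H(f, V) = -225 - 9*V (H(f, V) = -9*(V + 25) = -9*(25 + V) = -225 - 9*V)
I(r) = -5 - 158/r
(-41497 + I(99))/(H(-102, 1/(91 + 94)) - 32791) = (-41497 + (-5 - 158/99))/((-225 - 9/(91 + 94)) - 32791) = (-41497 + (-5 - 158*1/99))/((-225 - 9/185) - 32791) = (-41497 + (-5 - 158/99))/((-225 - 9*1/185) - 32791) = (-41497 - 653/99)/((-225 - 9/185) - 32791) = -4108856/(99*(-41634/185 - 32791)) = -4108856/(99*(-6107969/185)) = -4108856/99*(-185/6107969) = 760138360/604688931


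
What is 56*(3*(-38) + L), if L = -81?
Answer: -10920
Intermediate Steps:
56*(3*(-38) + L) = 56*(3*(-38) - 81) = 56*(-114 - 81) = 56*(-195) = -10920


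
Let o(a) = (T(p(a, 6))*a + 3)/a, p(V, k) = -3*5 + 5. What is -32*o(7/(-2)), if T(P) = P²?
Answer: -22208/7 ≈ -3172.6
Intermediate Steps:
p(V, k) = -10 (p(V, k) = -15 + 5 = -10)
o(a) = (3 + 100*a)/a (o(a) = ((-10)²*a + 3)/a = (100*a + 3)/a = (3 + 100*a)/a)
-32*o(7/(-2)) = -32*(100 + 3/((7/(-2)))) = -32*(100 + 3/((7*(-½)))) = -32*(100 + 3/(-7/2)) = -32*(100 + 3*(-2/7)) = -32*(100 - 6/7) = -32*694/7 = -22208/7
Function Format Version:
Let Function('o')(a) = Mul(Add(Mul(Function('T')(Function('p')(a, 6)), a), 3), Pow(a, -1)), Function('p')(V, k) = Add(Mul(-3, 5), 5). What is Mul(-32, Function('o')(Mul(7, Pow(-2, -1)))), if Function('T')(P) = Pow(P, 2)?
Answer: Rational(-22208, 7) ≈ -3172.6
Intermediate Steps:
Function('p')(V, k) = -10 (Function('p')(V, k) = Add(-15, 5) = -10)
Function('o')(a) = Mul(Pow(a, -1), Add(3, Mul(100, a))) (Function('o')(a) = Mul(Add(Mul(Pow(-10, 2), a), 3), Pow(a, -1)) = Mul(Add(Mul(100, a), 3), Pow(a, -1)) = Mul(Add(3, Mul(100, a)), Pow(a, -1)) = Mul(Pow(a, -1), Add(3, Mul(100, a))))
Mul(-32, Function('o')(Mul(7, Pow(-2, -1)))) = Mul(-32, Add(100, Mul(3, Pow(Mul(7, Pow(-2, -1)), -1)))) = Mul(-32, Add(100, Mul(3, Pow(Mul(7, Rational(-1, 2)), -1)))) = Mul(-32, Add(100, Mul(3, Pow(Rational(-7, 2), -1)))) = Mul(-32, Add(100, Mul(3, Rational(-2, 7)))) = Mul(-32, Add(100, Rational(-6, 7))) = Mul(-32, Rational(694, 7)) = Rational(-22208, 7)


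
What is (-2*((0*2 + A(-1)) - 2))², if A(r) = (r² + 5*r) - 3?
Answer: 324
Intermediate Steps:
A(r) = -3 + r² + 5*r
(-2*((0*2 + A(-1)) - 2))² = (-2*((0*2 + (-3 + (-1)² + 5*(-1))) - 2))² = (-2*((0 + (-3 + 1 - 5)) - 2))² = (-2*((0 - 7) - 2))² = (-2*(-7 - 2))² = (-2*(-9))² = 18² = 324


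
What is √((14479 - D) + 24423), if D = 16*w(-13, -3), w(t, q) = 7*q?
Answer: √39238 ≈ 198.09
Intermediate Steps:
D = -336 (D = 16*(7*(-3)) = 16*(-21) = -336)
√((14479 - D) + 24423) = √((14479 - 1*(-336)) + 24423) = √((14479 + 336) + 24423) = √(14815 + 24423) = √39238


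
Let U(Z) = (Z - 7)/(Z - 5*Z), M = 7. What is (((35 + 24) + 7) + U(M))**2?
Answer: 4356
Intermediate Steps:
U(Z) = -(-7 + Z)/(4*Z) (U(Z) = (-7 + Z)/((-4*Z)) = (-7 + Z)*(-1/(4*Z)) = -(-7 + Z)/(4*Z))
(((35 + 24) + 7) + U(M))**2 = (((35 + 24) + 7) + (1/4)*(7 - 1*7)/7)**2 = ((59 + 7) + (1/4)*(1/7)*(7 - 7))**2 = (66 + (1/4)*(1/7)*0)**2 = (66 + 0)**2 = 66**2 = 4356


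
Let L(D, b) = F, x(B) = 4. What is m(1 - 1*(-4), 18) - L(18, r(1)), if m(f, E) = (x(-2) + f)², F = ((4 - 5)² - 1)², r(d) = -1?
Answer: 81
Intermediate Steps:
F = 0 (F = ((-1)² - 1)² = (1 - 1)² = 0² = 0)
m(f, E) = (4 + f)²
L(D, b) = 0
m(1 - 1*(-4), 18) - L(18, r(1)) = (4 + (1 - 1*(-4)))² - 1*0 = (4 + (1 + 4))² + 0 = (4 + 5)² + 0 = 9² + 0 = 81 + 0 = 81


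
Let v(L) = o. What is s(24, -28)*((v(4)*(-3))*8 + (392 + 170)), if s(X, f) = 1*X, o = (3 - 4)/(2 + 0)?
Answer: 13776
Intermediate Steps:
o = -½ (o = -1/2 = -1*½ = -½ ≈ -0.50000)
v(L) = -½
s(X, f) = X
s(24, -28)*((v(4)*(-3))*8 + (392 + 170)) = 24*(-½*(-3)*8 + (392 + 170)) = 24*((3/2)*8 + 562) = 24*(12 + 562) = 24*574 = 13776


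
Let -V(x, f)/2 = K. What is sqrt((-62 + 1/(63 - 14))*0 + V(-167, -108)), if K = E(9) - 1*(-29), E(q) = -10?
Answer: I*sqrt(38) ≈ 6.1644*I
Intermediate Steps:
K = 19 (K = -10 - 1*(-29) = -10 + 29 = 19)
V(x, f) = -38 (V(x, f) = -2*19 = -38)
sqrt((-62 + 1/(63 - 14))*0 + V(-167, -108)) = sqrt((-62 + 1/(63 - 14))*0 - 38) = sqrt((-62 + 1/49)*0 - 38) = sqrt(-3037/49*0 - 38) = sqrt(0 - 38) = sqrt(-38) = I*sqrt(38)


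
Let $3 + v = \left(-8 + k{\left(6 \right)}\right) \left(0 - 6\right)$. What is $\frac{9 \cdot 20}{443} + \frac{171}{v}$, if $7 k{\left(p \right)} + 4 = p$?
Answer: $\frac{194937}{44743} \approx 4.3568$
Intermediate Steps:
$k{\left(p \right)} = - \frac{4}{7} + \frac{p}{7}$
$v = \frac{303}{7}$ ($v = -3 + \left(-8 + \left(- \frac{4}{7} + \frac{1}{7} \cdot 6\right)\right) \left(0 - 6\right) = -3 + \left(-8 + \left(- \frac{4}{7} + \frac{6}{7}\right)\right) \left(0 - 6\right) = -3 + \left(-8 + \frac{2}{7}\right) \left(-6\right) = -3 - - \frac{324}{7} = -3 + \frac{324}{7} = \frac{303}{7} \approx 43.286$)
$\frac{9 \cdot 20}{443} + \frac{171}{v} = \frac{9 \cdot 20}{443} + \frac{171}{\frac{303}{7}} = 180 \cdot \frac{1}{443} + 171 \cdot \frac{7}{303} = \frac{180}{443} + \frac{399}{101} = \frac{194937}{44743}$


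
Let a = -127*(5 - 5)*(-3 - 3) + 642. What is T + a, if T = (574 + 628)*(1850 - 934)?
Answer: 1101674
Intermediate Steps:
a = 642 (a = -0*(-6) + 642 = -127*0 + 642 = 0 + 642 = 642)
T = 1101032 (T = 1202*916 = 1101032)
T + a = 1101032 + 642 = 1101674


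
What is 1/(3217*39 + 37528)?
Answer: 1/162991 ≈ 6.1353e-6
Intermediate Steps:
1/(3217*39 + 37528) = 1/(125463 + 37528) = 1/162991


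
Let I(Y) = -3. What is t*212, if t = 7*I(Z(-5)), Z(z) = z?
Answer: -4452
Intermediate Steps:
t = -21 (t = 7*(-3) = -21)
t*212 = -21*212 = -4452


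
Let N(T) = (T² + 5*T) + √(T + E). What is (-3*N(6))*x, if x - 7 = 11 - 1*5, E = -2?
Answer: -2652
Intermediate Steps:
x = 13 (x = 7 + (11 - 1*5) = 7 + (11 - 5) = 7 + 6 = 13)
N(T) = T² + √(-2 + T) + 5*T (N(T) = (T² + 5*T) + √(T - 2) = (T² + 5*T) + √(-2 + T) = T² + √(-2 + T) + 5*T)
(-3*N(6))*x = -3*(6² + √(-2 + 6) + 5*6)*13 = -3*(36 + √4 + 30)*13 = -3*(36 + 2 + 30)*13 = -3*68*13 = -204*13 = -2652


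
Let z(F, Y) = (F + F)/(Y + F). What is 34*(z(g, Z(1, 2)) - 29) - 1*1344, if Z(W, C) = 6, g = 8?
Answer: -16038/7 ≈ -2291.1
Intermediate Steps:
z(F, Y) = 2*F/(F + Y) (z(F, Y) = (2*F)/(F + Y) = 2*F/(F + Y))
34*(z(g, Z(1, 2)) - 29) - 1*1344 = 34*(2*8/(8 + 6) - 29) - 1*1344 = 34*(2*8/14 - 29) - 1344 = 34*(2*8*(1/14) - 29) - 1344 = 34*(8/7 - 29) - 1344 = 34*(-195/7) - 1344 = -6630/7 - 1344 = -16038/7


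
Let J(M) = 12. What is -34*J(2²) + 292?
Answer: -116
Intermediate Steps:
-34*J(2²) + 292 = -34*12 + 292 = -408 + 292 = -116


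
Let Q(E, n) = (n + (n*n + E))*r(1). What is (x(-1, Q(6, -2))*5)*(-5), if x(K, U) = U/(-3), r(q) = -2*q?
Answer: -400/3 ≈ -133.33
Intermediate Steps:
Q(E, n) = -2*E - 2*n - 2*n² (Q(E, n) = (n + (n*n + E))*(-2*1) = (n + (n² + E))*(-2) = (n + (E + n²))*(-2) = (E + n + n²)*(-2) = -2*E - 2*n - 2*n²)
x(K, U) = -U/3 (x(K, U) = U*(-⅓) = -U/3)
(x(-1, Q(6, -2))*5)*(-5) = (-(-2*6 - 2*(-2) - 2*(-2)²)/3*5)*(-5) = (-(-12 + 4 - 2*4)/3*5)*(-5) = (-(-12 + 4 - 8)/3*5)*(-5) = (-⅓*(-16)*5)*(-5) = ((16/3)*5)*(-5) = (80/3)*(-5) = -400/3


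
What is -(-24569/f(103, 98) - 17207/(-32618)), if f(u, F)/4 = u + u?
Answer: 393606537/13438616 ≈ 29.289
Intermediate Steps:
f(u, F) = 8*u (f(u, F) = 4*(u + u) = 4*(2*u) = 8*u)
-(-24569/f(103, 98) - 17207/(-32618)) = -(-24569/(8*103) - 17207/(-32618)) = -(-24569/824 - 17207*(-1/32618)) = -(-24569*1/824 + 17207/32618) = -(-24569/824 + 17207/32618) = -1*(-393606537/13438616) = 393606537/13438616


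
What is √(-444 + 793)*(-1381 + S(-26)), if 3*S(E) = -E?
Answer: -4117*√349/3 ≈ -25637.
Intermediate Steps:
S(E) = -E/3 (S(E) = (-E)/3 = -E/3)
√(-444 + 793)*(-1381 + S(-26)) = √(-444 + 793)*(-1381 - ⅓*(-26)) = √349*(-1381 + 26/3) = √349*(-4117/3) = -4117*√349/3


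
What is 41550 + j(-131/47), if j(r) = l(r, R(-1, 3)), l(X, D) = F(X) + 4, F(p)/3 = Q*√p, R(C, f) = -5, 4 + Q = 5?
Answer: 41554 + 3*I*√6157/47 ≈ 41554.0 + 5.0085*I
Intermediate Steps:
Q = 1 (Q = -4 + 5 = 1)
F(p) = 3*√p (F(p) = 3*(1*√p) = 3*√p)
l(X, D) = 4 + 3*√X (l(X, D) = 3*√X + 4 = 4 + 3*√X)
j(r) = 4 + 3*√r
41550 + j(-131/47) = 41550 + (4 + 3*√(-131/47)) = 41550 + (4 + 3*(I*√6157/47)) = 41550 + (4 + 3*I*√6157/47) = 41554 + 3*I*√6157/47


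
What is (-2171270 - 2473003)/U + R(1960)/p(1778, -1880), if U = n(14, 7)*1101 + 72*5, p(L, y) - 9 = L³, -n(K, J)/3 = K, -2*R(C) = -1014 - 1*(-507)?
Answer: 4350726278467240/42981974362767 ≈ 101.22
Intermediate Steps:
R(C) = 507/2 (R(C) = -(-1014 - 1*(-507))/2 = -(-1014 + 507)/2 = -½*(-507) = 507/2)
n(K, J) = -3*K
p(L, y) = 9 + L³
U = -45882 (U = -3*14*1101 + 72*5 = -42*1101 + 360 = -46242 + 360 = -45882)
(-2171270 - 2473003)/U + R(1960)/p(1778, -1880) = (-2171270 - 2473003)/(-45882) + 507/(2*(9 + 1778³)) = -4644273*(-1/45882) + 507/(2*(9 + 5620762952)) = 1548091/15294 + (507/2)/5620762961 = 1548091/15294 + (507/2)*(1/5620762961) = 1548091/15294 + 507/11241525922 = 4350726278467240/42981974362767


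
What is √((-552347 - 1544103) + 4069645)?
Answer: √1973195 ≈ 1404.7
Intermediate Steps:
√((-552347 - 1544103) + 4069645) = √(-2096450 + 4069645) = √1973195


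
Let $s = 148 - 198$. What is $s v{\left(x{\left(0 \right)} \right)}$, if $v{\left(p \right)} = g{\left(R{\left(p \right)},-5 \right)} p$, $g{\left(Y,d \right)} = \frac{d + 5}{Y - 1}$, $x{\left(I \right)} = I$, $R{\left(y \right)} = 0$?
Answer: $0$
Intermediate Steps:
$s = -50$ ($s = 148 - 198 = -50$)
$g{\left(Y,d \right)} = \frac{5 + d}{-1 + Y}$
$v{\left(p \right)} = 0$ ($v{\left(p \right)} = \frac{5 - 5}{-1 + 0} p = \frac{1}{-1} \cdot 0 p = \left(-1\right) 0 p = 0 p = 0$)
$s v{\left(x{\left(0 \right)} \right)} = \left(-50\right) 0 = 0$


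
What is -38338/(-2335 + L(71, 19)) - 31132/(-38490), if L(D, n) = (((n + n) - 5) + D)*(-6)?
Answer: 783874604/56945955 ≈ 13.765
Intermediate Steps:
L(D, n) = 30 - 12*n - 6*D (L(D, n) = ((2*n - 5) + D)*(-6) = ((-5 + 2*n) + D)*(-6) = (-5 + D + 2*n)*(-6) = 30 - 12*n - 6*D)
-38338/(-2335 + L(71, 19)) - 31132/(-38490) = -38338/(-2335 + (30 - 12*19 - 6*71)) - 31132/(-38490) = -38338/(-2335 + (30 - 228 - 426)) - 31132*(-1/38490) = -38338/(-2335 - 624) + 15566/19245 = -38338/(-2959) + 15566/19245 = -38338*(-1/2959) + 15566/19245 = 38338/2959 + 15566/19245 = 783874604/56945955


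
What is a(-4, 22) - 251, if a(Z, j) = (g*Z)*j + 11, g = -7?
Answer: 376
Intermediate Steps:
a(Z, j) = 11 - 7*Z*j (a(Z, j) = (-7*Z)*j + 11 = -7*Z*j + 11 = 11 - 7*Z*j)
a(-4, 22) - 251 = (11 - 7*(-4)*22) - 251 = (11 + 616) - 251 = 627 - 251 = 376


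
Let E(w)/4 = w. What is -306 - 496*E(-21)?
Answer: 41358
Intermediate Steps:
E(w) = 4*w
-306 - 496*E(-21) = -306 - 1984*(-21) = -306 - 496*(-84) = -306 + 41664 = 41358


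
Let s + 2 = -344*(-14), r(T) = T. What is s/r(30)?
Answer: 2407/15 ≈ 160.47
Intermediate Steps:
s = 4814 (s = -2 - 344*(-14) = -2 + 4816 = 4814)
s/r(30) = 4814/30 = 4814*(1/30) = 2407/15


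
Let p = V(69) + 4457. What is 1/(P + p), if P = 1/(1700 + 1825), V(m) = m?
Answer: 3525/15954151 ≈ 0.00022095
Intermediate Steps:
P = 1/3525 ≈ 0.00028369
p = 4526 (p = 69 + 4457 = 4526)
1/(P + p) = 1/(1/3525 + 4526) = 1/(15954151/3525) = 3525/15954151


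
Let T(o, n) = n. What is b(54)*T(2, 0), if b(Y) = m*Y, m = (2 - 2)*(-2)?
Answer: 0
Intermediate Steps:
m = 0 (m = 0*(-2) = 0)
b(Y) = 0 (b(Y) = 0*Y = 0)
b(54)*T(2, 0) = 0*0 = 0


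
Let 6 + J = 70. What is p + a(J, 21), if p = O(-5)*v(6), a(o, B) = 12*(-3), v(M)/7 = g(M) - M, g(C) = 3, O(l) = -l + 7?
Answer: -288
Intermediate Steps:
J = 64 (J = -6 + 70 = 64)
O(l) = 7 - l
v(M) = 21 - 7*M (v(M) = 7*(3 - M) = 21 - 7*M)
a(o, B) = -36
p = -252 (p = (7 - 1*(-5))*(21 - 7*6) = (7 + 5)*(21 - 42) = 12*(-21) = -252)
p + a(J, 21) = -252 - 36 = -288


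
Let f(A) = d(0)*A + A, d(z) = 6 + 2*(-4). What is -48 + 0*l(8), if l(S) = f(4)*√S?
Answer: -48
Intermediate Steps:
d(z) = -2 (d(z) = 6 - 8 = -2)
f(A) = -A (f(A) = -2*A + A = -A)
l(S) = -4*√S (l(S) = (-1*4)*√S = -4*√S)
-48 + 0*l(8) = -48 + 0*(-8*√2) = -48 + 0 = -48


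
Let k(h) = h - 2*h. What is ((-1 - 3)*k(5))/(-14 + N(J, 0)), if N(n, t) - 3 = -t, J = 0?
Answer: -20/11 ≈ -1.8182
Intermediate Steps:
k(h) = -h
N(n, t) = 3 - t
((-1 - 3)*k(5))/(-14 + N(J, 0)) = ((-1 - 3)*(-1*5))/(-14 + (3 - 1*0)) = (-4*(-5))/(-14 + (3 + 0)) = 20/(-14 + 3) = 20/(-11) = -1/11*20 = -20/11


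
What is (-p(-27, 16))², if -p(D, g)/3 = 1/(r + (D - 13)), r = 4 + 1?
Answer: 9/1225 ≈ 0.0073469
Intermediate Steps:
r = 5
p(D, g) = -3/(-8 + D) (p(D, g) = -3/(5 + (D - 13)) = -3/(5 + (-13 + D)) = -3/(-8 + D))
(-p(-27, 16))² = (-(-3)/(-8 - 27))² = (-(-3)/(-35))² = (-(-3)*(-1)/35)² = (-1*3/35)² = (-3/35)² = 9/1225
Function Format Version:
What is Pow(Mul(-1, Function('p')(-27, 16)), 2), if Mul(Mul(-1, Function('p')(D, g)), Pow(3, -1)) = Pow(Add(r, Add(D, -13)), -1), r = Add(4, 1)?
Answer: Rational(9, 1225) ≈ 0.0073469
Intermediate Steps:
r = 5
Function('p')(D, g) = Mul(-3, Pow(Add(-8, D), -1)) (Function('p')(D, g) = Mul(-3, Pow(Add(5, Add(D, -13)), -1)) = Mul(-3, Pow(Add(5, Add(-13, D)), -1)) = Mul(-3, Pow(Add(-8, D), -1)))
Pow(Mul(-1, Function('p')(-27, 16)), 2) = Pow(Mul(-1, Mul(-3, Pow(Add(-8, -27), -1))), 2) = Pow(Mul(-1, Mul(-3, Pow(-35, -1))), 2) = Pow(Mul(-1, Mul(-3, Rational(-1, 35))), 2) = Pow(Mul(-1, Rational(3, 35)), 2) = Pow(Rational(-3, 35), 2) = Rational(9, 1225)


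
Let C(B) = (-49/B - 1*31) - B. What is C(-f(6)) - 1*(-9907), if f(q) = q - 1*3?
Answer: 29686/3 ≈ 9895.3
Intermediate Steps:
f(q) = -3 + q (f(q) = q - 3 = -3 + q)
C(B) = -31 - B - 49/B (C(B) = (-49/B - 31) - B = (-31 - 49/B) - B = -31 - B - 49/B)
C(-f(6)) - 1*(-9907) = (-31 - (-1)*(-3 + 6) - 49*(-1/(-3 + 6))) - 1*(-9907) = (-31 - (-1)*3 - 49/((-1*3))) + 9907 = (-31 - 1*(-3) - 49/(-3)) + 9907 = (-31 + 3 - 49*(-⅓)) + 9907 = (-31 + 3 + 49/3) + 9907 = -35/3 + 9907 = 29686/3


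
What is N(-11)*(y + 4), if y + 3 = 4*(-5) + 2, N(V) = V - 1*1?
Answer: 204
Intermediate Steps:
N(V) = -1 + V (N(V) = V - 1 = -1 + V)
y = -21 (y = -3 + (4*(-5) + 2) = -3 + (-20 + 2) = -3 - 18 = -21)
N(-11)*(y + 4) = (-1 - 11)*(-21 + 4) = -12*(-17) = 204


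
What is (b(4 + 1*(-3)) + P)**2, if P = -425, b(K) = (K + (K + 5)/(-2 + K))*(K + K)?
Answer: 189225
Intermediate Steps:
b(K) = 2*K*(K + (5 + K)/(-2 + K)) (b(K) = (K + (5 + K)/(-2 + K))*(2*K) = 2*K*(K + (5 + K)/(-2 + K)))
(b(4 + 1*(-3)) + P)**2 = (2*(4 + 1*(-3))*(5 + (4 + 1*(-3))**2 - (4 + 1*(-3)))/(-2 + (4 + 1*(-3))) - 425)**2 = (2*(4 - 3)*(5 + (4 - 3)**2 - (4 - 3))/(-2 + (4 - 3)) - 425)**2 = (2*1*(5 + 1**2 - 1*1)/(-2 + 1) - 425)**2 = (2*1*(5 + 1 - 1)/(-1) - 425)**2 = (2*1*(-1)*5 - 425)**2 = (-10 - 425)**2 = (-435)**2 = 189225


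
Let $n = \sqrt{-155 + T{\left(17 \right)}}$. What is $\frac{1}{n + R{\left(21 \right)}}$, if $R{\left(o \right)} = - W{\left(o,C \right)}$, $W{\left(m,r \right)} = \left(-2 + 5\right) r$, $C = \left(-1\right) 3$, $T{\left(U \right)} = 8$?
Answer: $\frac{3}{76} - \frac{7 i \sqrt{3}}{228} \approx 0.039474 - 0.053177 i$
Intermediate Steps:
$C = -3$
$W{\left(m,r \right)} = 3 r$
$n = 7 i \sqrt{3}$ ($n = \sqrt{-155 + 8} = \sqrt{-147} = 7 i \sqrt{3} \approx 12.124 i$)
$R{\left(o \right)} = 9$ ($R{\left(o \right)} = - 3 \left(-3\right) = \left(-1\right) \left(-9\right) = 9$)
$\frac{1}{n + R{\left(21 \right)}} = \frac{1}{7 i \sqrt{3} + 9} = \frac{1}{9 + 7 i \sqrt{3}}$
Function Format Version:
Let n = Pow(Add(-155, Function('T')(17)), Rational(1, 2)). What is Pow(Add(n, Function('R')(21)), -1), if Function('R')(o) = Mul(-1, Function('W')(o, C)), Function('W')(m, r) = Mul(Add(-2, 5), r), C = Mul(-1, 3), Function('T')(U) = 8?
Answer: Add(Rational(3, 76), Mul(Rational(-7, 228), I, Pow(3, Rational(1, 2)))) ≈ Add(0.039474, Mul(-0.053177, I))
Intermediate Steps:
C = -3
Function('W')(m, r) = Mul(3, r)
n = Mul(7, I, Pow(3, Rational(1, 2))) (n = Pow(Add(-155, 8), Rational(1, 2)) = Pow(-147, Rational(1, 2)) = Mul(7, I, Pow(3, Rational(1, 2))) ≈ Mul(12.124, I))
Function('R')(o) = 9 (Function('R')(o) = Mul(-1, Mul(3, -3)) = Mul(-1, -9) = 9)
Pow(Add(n, Function('R')(21)), -1) = Pow(Add(Mul(7, I, Pow(3, Rational(1, 2))), 9), -1) = Pow(Add(9, Mul(7, I, Pow(3, Rational(1, 2)))), -1)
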